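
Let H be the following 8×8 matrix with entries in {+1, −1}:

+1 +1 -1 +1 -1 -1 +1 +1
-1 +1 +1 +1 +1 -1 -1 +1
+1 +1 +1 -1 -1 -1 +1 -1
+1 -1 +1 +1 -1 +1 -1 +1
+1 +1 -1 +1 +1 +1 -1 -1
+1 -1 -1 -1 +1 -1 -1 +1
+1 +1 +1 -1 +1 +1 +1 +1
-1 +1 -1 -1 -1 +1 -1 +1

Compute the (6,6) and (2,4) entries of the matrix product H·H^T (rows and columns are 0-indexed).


Row 2 of H: [1, 1, 1, -1, -1, -1, 1, -1].
Row 4 of H: [1, 1, -1, 1, 1, 1, -1, -1].
Row 6 of H: [1, 1, 1, -1, 1, 1, 1, 1].
(H·H^T)[6][6] = Σ_j H[6][j]·H[6][j] = (1)² + (1)² + (1)² + (-1)² + (1)² + (1)² + (1)² + (1)² = 1 + 1 + 1 + 1 + 1 + 1 + 1 + 1 = 8.
(H·H^T)[2][4] = Σ_j H[2][j]·H[4][j] = (1)·(1) + (1)·(1) + (1)·(-1) + (-1)·(1) + (-1)·(1) + (-1)·(1) + (1)·(-1) + (-1)·(-1) = 1 + 1 + -1 + -1 + -1 + -1 + -1 + 1 = -2.
Rows 2 and 4 are not orthogonal (dot product = -2 ≠ 0), so H is not a Hadamard matrix.

(6,6) entry = 8; (2,4) entry = -2.


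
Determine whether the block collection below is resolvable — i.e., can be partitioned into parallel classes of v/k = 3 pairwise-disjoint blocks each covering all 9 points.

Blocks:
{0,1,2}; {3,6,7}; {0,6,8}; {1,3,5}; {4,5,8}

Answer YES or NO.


v = 9, block size k = 3, number of blocks = 5.
For resolvability, blocks must partition into parallel classes of size v/k = 3.
Total blocks must therefore be a multiple of 3: 5 = 3·1 + 2 ⇒ not divisible ✗.
Resolvable? NO.

NO


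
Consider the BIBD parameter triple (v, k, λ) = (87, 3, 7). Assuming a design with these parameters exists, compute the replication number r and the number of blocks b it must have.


Any 2-(v, k, λ) BIBD satisfies two necessary conditions:
  (i)  Each point sits in r blocks, and counting incidences through any fixed point gives r(k − 1) = λ(v − 1), so r = λ(v − 1)/(k − 1).
  (ii) Total incidences bk = vr, so b = vr/k.
Step 1: r = λ(v − 1)/(k − 1) = 7·(87 − 1)/(3 − 1) = 7·86/2 = 602/2 = 301.
Step 2: b = vr/k = 87·301/3 = 26187/3 = 8729.
Check integrality: r = 301 ∈ Z ✓, b = 8729 ∈ Z ✓.
(These identities are necessary conditions: they determine r and b for any design with these parameters, but do not by themselves prove that one exists.)

r = 301, b = 8729.


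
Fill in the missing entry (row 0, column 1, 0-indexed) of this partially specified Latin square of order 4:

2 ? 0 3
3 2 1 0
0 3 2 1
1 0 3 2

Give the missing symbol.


Row 0 contains symbols [0, 2, 3] — missing [1].
Column 1 contains symbols [0, 2, 3] — missing [1].
The missing symbol must appear in both missing sets; intersection = [1].
Therefore the hidden value is 1.

Missing value = 1.


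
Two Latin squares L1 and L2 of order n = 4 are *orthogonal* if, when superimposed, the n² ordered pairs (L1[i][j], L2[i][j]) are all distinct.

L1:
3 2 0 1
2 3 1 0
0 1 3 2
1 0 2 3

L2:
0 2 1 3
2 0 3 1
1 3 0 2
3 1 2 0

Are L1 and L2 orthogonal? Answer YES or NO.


Form the n² = 16 superimposed pairs (L1[i][j], L2[i][j]), row by row (rows and columns indexed from 0):
row 0: (3,0) (2,2) (0,1) (1,3)
row 1: (2,2) (3,0) (1,3) (0,1)
row 2: (0,1) (1,3) (3,0) (2,2)
row 3: (1,3) (0,1) (2,2) (3,0)
Orthogonality requires all 16 pairs distinct.
But the pair (2,2) repeats: cell (0,1) has L1 = 2, L2 = 2, and cell (1,0) has L1 = 2, L2 = 2.
A repeated pair means some other pair never occurs (only 4 distinct pairs out of 16), so the squares are not orthogonal.
Conclusion: NO.

NO


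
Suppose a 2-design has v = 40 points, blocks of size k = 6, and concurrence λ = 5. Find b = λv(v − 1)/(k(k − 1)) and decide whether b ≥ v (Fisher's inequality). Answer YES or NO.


b = λv(v − 1)/(k(k − 1)) = 5·40·39/(6·5) = 7800/30 = 260.
Compare with v = 40: b ≥ v, so Fisher's inequality holds.

YES


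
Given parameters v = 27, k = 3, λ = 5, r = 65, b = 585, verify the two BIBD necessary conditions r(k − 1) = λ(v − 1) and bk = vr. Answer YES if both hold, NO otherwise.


Condition (i): r(k − 1) = 65·2 = 130; λ(v − 1) = 5·26 = 130. Match? YES.
Condition (ii): bk = 585·3 = 1755; vr = 27·65 = 1755. Match? YES.
Both conditions hold? YES.

YES


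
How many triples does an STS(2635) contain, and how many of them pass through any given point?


An STS(v) is a 2-(v, 3, 1) BIBD: block size k = 3, λ = 1.
Replication: r(k − 1) = λ(v − 1) ⇒ r·2 = 2635 − 1 = 2634 ⇒ r = 1317.
Block count: b = v(v − 1)/6 = 2635·2634/6 = 6940590/6 = 1156765.

r = 1317, b = 1156765.


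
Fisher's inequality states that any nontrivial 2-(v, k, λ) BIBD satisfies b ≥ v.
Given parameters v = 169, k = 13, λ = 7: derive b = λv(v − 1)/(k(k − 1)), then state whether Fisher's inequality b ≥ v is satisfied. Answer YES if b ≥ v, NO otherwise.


b = λv(v − 1)/(k(k − 1)) = 7·169·168/(13·12) = 198744/156 = 1274.
Compare with v = 169: b ≥ v, so Fisher's inequality holds.

YES


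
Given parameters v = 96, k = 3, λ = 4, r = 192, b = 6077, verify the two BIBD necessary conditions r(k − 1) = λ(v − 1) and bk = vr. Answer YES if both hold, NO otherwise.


Condition (i): r(k − 1) = 192·2 = 384; λ(v − 1) = 4·95 = 380. Match? NO.
Condition (ii): bk = 6077·3 = 18231; vr = 96·192 = 18432. Match? NO.
Both conditions hold? NO.

NO


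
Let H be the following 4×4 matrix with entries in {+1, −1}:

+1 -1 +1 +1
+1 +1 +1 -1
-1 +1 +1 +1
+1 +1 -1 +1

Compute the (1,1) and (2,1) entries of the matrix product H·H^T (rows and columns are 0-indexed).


Row 1 of H: [1, 1, 1, -1].
Row 2 of H: [-1, 1, 1, 1].
(H·H^T)[1][1] = Σ_j H[1][j]·H[1][j] = (1)² + (1)² + (1)² + (-1)² = 1 + 1 + 1 + 1 = 4.
(H·H^T)[2][1] = Σ_j H[2][j]·H[1][j] = (-1)·(1) + (1)·(1) + (1)·(1) + (1)·(-1) = -1 + 1 + 1 + -1 = 0.
So rows 2 and 1 are orthogonal; the diagonal entry equals n = 4.

(1,1) entry = 4; (2,1) entry = 0.


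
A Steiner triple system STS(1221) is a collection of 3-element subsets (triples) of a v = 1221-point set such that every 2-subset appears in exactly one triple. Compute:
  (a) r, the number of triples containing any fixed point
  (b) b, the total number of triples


An STS(v) is a 2-(v, 3, 1) BIBD: block size k = 3, λ = 1.
Replication: r(k − 1) = λ(v − 1) ⇒ r·2 = 1221 − 1 = 1220 ⇒ r = 610.
Block count: b = v(v − 1)/6 = 1221·1220/6 = 1489620/6 = 248270.

r = 610, b = 248270.


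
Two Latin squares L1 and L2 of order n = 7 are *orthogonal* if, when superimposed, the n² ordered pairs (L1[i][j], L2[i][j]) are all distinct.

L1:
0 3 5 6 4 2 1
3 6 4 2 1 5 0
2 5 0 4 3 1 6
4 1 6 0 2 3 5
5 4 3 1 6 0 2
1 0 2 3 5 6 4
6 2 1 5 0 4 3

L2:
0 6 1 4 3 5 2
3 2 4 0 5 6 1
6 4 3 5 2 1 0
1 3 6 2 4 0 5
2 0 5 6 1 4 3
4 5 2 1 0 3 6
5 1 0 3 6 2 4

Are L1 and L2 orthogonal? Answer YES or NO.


Form the n² = 49 superimposed pairs (L1[i][j], L2[i][j]), row by row (rows and columns indexed from 0):
row 0: (0,0) (3,6) (5,1) (6,4) (4,3) (2,5) (1,2)
row 1: (3,3) (6,2) (4,4) (2,0) (1,5) (5,6) (0,1)
row 2: (2,6) (5,4) (0,3) (4,5) (3,2) (1,1) (6,0)
row 3: (4,1) (1,3) (6,6) (0,2) (2,4) (3,0) (5,5)
row 4: (5,2) (4,0) (3,5) (1,6) (6,1) (0,4) (2,3)
row 5: (1,4) (0,5) (2,2) (3,1) (5,0) (6,3) (4,6)
row 6: (6,5) (2,1) (1,0) (5,3) (0,6) (4,2) (3,4)
Orthogonality requires all 49 pairs distinct.
Check by first coordinate: for each symbol s of L1, list the L2 entries in the n cells where L1 = s; they must all differ.
  L1 = 0: L2 entries (in reading order) 0, 1, 3, 2, 4, 5, 6 — all 7 distinct ✓
  L1 = 1: L2 entries (in reading order) 2, 5, 1, 3, 6, 4, 0 — all 7 distinct ✓
  L1 = 2: L2 entries (in reading order) 5, 0, 6, 4, 3, 2, 1 — all 7 distinct ✓
  L1 = 3: L2 entries (in reading order) 6, 3, 2, 0, 5, 1, 4 — all 7 distinct ✓
  L1 = 4: L2 entries (in reading order) 3, 4, 5, 1, 0, 6, 2 — all 7 distinct ✓
  L1 = 5: L2 entries (in reading order) 1, 6, 4, 5, 2, 0, 3 — all 7 distinct ✓
  L1 = 6: L2 entries (in reading order) 4, 2, 0, 6, 1, 3, 5 — all 7 distinct ✓
Every symbol of L1 meets every symbol of L2 exactly once, so all 49 pairs are distinct (49 of 49).
Conclusion: YES.

YES


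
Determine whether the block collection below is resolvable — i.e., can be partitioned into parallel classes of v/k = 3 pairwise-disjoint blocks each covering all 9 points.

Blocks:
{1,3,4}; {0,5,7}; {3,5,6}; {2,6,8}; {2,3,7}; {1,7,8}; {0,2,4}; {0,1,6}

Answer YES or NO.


v = 9, block size k = 3, number of blocks = 8.
For resolvability, blocks must partition into parallel classes of size v/k = 3.
Total blocks must therefore be a multiple of 3: 8 = 3·2 + 2 ⇒ not divisible ✗.
Resolvable? NO.

NO


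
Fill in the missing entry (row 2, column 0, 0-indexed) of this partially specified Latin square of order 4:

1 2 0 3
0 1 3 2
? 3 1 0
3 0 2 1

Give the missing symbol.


Row 2 contains symbols [0, 1, 3] — missing [2].
Column 0 contains symbols [0, 1, 3] — missing [2].
The missing symbol must appear in both missing sets; intersection = [2].
Therefore the hidden value is 2.

Missing value = 2.


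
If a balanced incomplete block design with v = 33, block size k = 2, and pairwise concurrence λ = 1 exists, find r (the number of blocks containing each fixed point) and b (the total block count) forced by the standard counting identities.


Any 2-(v, k, λ) BIBD satisfies two necessary conditions:
  (i)  Each point sits in r blocks, and counting incidences through any fixed point gives r(k − 1) = λ(v − 1), so r = λ(v − 1)/(k − 1).
  (ii) Total incidences bk = vr, so b = vr/k.
Step 1: r = λ(v − 1)/(k − 1) = 1·(33 − 1)/(2 − 1) = 1·32/1 = 32/1 = 32.
Step 2: b = vr/k = 33·32/2 = 1056/2 = 528.
Check integrality: r = 32 ∈ Z ✓, b = 528 ∈ Z ✓.
(These identities are necessary conditions: they determine r and b for any design with these parameters, but do not by themselves prove that one exists.)

r = 32, b = 528.


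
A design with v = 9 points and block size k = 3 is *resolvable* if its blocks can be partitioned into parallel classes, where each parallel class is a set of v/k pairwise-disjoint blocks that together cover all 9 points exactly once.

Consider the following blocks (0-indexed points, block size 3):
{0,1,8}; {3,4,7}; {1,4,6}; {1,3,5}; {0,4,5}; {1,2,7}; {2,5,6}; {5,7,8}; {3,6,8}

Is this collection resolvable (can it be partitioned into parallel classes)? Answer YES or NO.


v = 9, block size k = 3, number of blocks = 9.
For resolvability, blocks must partition into parallel classes of size v/k = 3.
Total blocks must therefore be a multiple of 3: 9 = 3·3 + 0 ⇒ divisible ✓.
Consider block {1,4,6}. The only other block(s) in the collection disjoint from it are {5,7,8} — just 1 block(s). Any parallel class containing {1,4,6} would need 2 other blocks each disjoint from it, so no parallel class of size 3 can contain {1,4,6}.
Since every block must belong to some parallel class in a resolution, the collection cannot be partitioned into parallel classes.
Resolvable? NO.

NO


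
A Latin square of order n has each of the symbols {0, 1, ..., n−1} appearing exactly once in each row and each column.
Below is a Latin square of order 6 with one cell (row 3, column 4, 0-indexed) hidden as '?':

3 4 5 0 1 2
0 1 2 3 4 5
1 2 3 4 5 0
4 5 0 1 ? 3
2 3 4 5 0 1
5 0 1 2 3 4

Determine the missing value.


Row 3 contains symbols [0, 1, 3, 4, 5] — missing [2].
Column 4 contains symbols [0, 1, 3, 4, 5] — missing [2].
The missing symbol must appear in both missing sets; intersection = [2].
Therefore the hidden value is 2.

Missing value = 2.


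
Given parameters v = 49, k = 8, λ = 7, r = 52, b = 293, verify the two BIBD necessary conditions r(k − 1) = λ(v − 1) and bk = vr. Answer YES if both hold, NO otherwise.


Condition (i): r(k − 1) = 52·7 = 364; λ(v − 1) = 7·48 = 336. Match? NO.
Condition (ii): bk = 293·8 = 2344; vr = 49·52 = 2548. Match? NO.
Both conditions hold? NO.

NO


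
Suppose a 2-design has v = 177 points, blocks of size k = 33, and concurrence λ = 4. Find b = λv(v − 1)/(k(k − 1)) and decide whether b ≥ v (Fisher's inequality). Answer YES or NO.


r = λ(v − 1)/(k − 1) = 4·176/32 = 22.
b = vr/k = 177·22/33 = 118.
Fisher's inequality: b ≥ v ⇔ 118 ≥ 177? NO.

NO


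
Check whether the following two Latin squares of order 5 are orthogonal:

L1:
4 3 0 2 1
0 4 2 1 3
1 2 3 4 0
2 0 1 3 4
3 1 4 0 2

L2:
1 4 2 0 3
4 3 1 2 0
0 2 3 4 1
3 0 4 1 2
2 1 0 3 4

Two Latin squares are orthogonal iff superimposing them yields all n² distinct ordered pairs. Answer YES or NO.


Form the n² = 25 superimposed pairs (L1[i][j], L2[i][j]), row by row (rows and columns indexed from 0):
row 0: (4,1) (3,4) (0,2) (2,0) (1,3)
row 1: (0,4) (4,3) (2,1) (1,2) (3,0)
row 2: (1,0) (2,2) (3,3) (4,4) (0,1)
row 3: (2,3) (0,0) (1,4) (3,1) (4,2)
row 4: (3,2) (1,1) (4,0) (0,3) (2,4)
Orthogonality requires all 25 pairs distinct.
Check by first coordinate: for each symbol s of L1, list the L2 entries in the n cells where L1 = s; they must all differ.
  L1 = 0: L2 entries (in reading order) 2, 4, 1, 0, 3 — all 5 distinct ✓
  L1 = 1: L2 entries (in reading order) 3, 2, 0, 4, 1 — all 5 distinct ✓
  L1 = 2: L2 entries (in reading order) 0, 1, 2, 3, 4 — all 5 distinct ✓
  L1 = 3: L2 entries (in reading order) 4, 0, 3, 1, 2 — all 5 distinct ✓
  L1 = 4: L2 entries (in reading order) 1, 3, 4, 2, 0 — all 5 distinct ✓
Every symbol of L1 meets every symbol of L2 exactly once, so all 25 pairs are distinct (25 of 25).
Conclusion: YES.

YES


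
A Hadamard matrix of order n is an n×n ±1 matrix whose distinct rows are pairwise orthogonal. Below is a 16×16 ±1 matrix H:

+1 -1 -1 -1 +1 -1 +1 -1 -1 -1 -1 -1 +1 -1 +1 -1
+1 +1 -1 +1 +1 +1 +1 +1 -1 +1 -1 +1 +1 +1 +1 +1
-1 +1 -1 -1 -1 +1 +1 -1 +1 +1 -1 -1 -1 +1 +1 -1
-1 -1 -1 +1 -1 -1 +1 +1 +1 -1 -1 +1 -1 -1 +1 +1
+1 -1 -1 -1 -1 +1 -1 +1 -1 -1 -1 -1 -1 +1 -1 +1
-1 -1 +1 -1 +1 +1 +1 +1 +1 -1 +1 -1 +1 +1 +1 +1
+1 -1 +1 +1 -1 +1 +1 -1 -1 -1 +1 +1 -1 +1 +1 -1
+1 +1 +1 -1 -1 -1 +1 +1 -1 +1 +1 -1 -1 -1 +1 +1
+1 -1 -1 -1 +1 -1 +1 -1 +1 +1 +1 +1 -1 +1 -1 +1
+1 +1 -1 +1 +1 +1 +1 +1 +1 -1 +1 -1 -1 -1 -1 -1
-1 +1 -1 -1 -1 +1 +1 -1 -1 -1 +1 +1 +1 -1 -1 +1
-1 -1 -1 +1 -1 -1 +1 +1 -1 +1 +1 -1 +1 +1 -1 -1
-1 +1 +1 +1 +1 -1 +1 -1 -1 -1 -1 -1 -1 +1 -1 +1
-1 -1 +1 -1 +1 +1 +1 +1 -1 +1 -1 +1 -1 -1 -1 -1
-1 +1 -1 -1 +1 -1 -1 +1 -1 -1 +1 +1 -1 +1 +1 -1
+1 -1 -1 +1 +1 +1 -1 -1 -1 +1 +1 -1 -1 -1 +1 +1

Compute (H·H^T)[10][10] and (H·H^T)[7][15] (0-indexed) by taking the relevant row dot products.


Row 7 of H: [1, 1, 1, -1, -1, -1, 1, 1, -1, 1, 1, -1, -1, -1, 1, 1].
Row 10 of H: [-1, 1, -1, -1, -1, 1, 1, -1, -1, -1, 1, 1, 1, -1, -1, 1].
Row 15 of H: [1, -1, -1, 1, 1, 1, -1, -1, -1, 1, 1, -1, -1, -1, 1, 1].
(H·H^T)[10][10] = Σ_j H[10][j]·H[10][j] = (-1)² + (1)² + (-1)² + (-1)² + (-1)² + (1)² + (1)² + (-1)² + (-1)² + (-1)² + (1)² + (1)² + (1)² + (-1)² + (-1)² + (1)² = 1 + 1 + 1 + 1 + 1 + 1 + 1 + 1 + 1 + 1 + 1 + 1 + 1 + 1 + 1 + 1 = 16.
(H·H^T)[7][15] = Σ_j H[7][j]·H[15][j] = (1)·(1) + (1)·(-1) + (1)·(-1) + (-1)·(1) + (-1)·(1) + (-1)·(1) + (1)·(-1) + (1)·(-1) + (-1)·(-1) + (1)·(1) + (1)·(1) + (-1)·(-1) + (-1)·(-1) + (-1)·(-1) + (1)·(1) + (1)·(1) = 1 + -1 + -1 + -1 + -1 + -1 + -1 + -1 + 1 + 1 + 1 + 1 + 1 + 1 + 1 + 1 = 2.
Rows 7 and 15 are not orthogonal (dot product = 2 ≠ 0), so H is not a Hadamard matrix.

(10,10) entry = 16; (7,15) entry = 2.


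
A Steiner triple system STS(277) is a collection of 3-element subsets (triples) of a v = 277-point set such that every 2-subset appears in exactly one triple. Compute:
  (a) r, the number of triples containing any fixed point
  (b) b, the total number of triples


An STS(v) is a 2-(v, 3, 1) BIBD: block size k = 3, λ = 1.
Replication: r(k − 1) = λ(v − 1) ⇒ r·2 = 277 − 1 = 276 ⇒ r = 138.
Block count: b = v(v − 1)/6 = 277·276/6 = 76452/6 = 12742.

r = 138, b = 12742.


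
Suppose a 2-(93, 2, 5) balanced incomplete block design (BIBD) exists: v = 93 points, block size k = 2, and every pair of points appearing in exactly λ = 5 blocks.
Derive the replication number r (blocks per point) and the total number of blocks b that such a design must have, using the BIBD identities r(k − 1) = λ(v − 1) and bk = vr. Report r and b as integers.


Any 2-(v, k, λ) BIBD satisfies two necessary conditions:
  (i)  Each point sits in r blocks, and counting incidences through any fixed point gives r(k − 1) = λ(v − 1), so r = λ(v − 1)/(k − 1).
  (ii) Total incidences bk = vr, so b = vr/k.
Step 1: r = λ(v − 1)/(k − 1) = 5·(93 − 1)/(2 − 1) = 5·92/1 = 460/1 = 460.
Step 2: b = vr/k = 93·460/2 = 42780/2 = 21390.
Check integrality: r = 460 ∈ Z ✓, b = 21390 ∈ Z ✓.
(These identities are necessary conditions: they determine r and b for any design with these parameters, but do not by themselves prove that one exists.)

r = 460, b = 21390.


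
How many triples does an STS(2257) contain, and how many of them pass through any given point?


An STS(v) is a 2-(v, 3, 1) BIBD: block size k = 3, λ = 1.
Replication: r(k − 1) = λ(v − 1) ⇒ r·2 = 2257 − 1 = 2256 ⇒ r = 1128.
Block count: b = v(v − 1)/6 = 2257·2256/6 = 5091792/6 = 848632.
(Check via bk = vr: 848632·3 = 2545896 = 2257·1128 = 2545896 ✓.)

r = 1128, b = 848632.


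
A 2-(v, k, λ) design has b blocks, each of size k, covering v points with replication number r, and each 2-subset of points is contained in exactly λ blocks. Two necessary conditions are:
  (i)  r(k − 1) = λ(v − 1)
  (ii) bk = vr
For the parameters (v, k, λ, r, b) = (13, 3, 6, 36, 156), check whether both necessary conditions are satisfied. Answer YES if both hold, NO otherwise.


Condition (i): r(k − 1) = 36·2 = 72; λ(v − 1) = 6·12 = 72. Match? YES.
Condition (ii): bk = 156·3 = 468; vr = 13·36 = 468. Match? YES.
Both conditions hold? YES.

YES


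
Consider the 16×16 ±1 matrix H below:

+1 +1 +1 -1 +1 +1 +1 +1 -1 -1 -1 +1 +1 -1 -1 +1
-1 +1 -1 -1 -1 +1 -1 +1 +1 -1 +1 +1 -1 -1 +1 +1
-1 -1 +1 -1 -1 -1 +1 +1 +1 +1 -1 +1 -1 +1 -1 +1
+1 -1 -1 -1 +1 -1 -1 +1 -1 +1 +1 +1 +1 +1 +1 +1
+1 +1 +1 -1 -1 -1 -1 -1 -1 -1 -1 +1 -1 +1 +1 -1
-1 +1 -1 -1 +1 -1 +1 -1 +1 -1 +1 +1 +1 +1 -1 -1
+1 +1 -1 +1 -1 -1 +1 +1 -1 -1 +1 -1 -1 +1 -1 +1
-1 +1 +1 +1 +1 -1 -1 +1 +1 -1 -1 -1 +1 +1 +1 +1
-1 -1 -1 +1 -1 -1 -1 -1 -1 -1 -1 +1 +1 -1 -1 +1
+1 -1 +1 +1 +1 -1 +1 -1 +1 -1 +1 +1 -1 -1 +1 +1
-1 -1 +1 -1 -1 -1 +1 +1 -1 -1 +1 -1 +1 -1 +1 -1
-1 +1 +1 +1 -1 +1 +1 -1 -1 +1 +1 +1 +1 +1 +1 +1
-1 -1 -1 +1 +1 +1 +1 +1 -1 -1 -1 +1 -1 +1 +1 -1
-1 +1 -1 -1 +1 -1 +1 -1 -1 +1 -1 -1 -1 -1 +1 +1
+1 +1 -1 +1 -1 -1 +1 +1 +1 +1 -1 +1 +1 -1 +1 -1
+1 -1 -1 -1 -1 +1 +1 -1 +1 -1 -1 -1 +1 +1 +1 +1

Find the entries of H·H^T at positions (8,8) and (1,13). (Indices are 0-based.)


Row 1 of H: [-1, 1, -1, -1, -1, 1, -1, 1, 1, -1, 1, 1, -1, -1, 1, 1].
Row 8 of H: [-1, -1, -1, 1, -1, -1, -1, -1, -1, -1, -1, 1, 1, -1, -1, 1].
Row 13 of H: [-1, 1, -1, -1, 1, -1, 1, -1, -1, 1, -1, -1, -1, -1, 1, 1].
(H·H^T)[8][8] = Σ_j H[8][j]·H[8][j] = (-1)² + (-1)² + (-1)² + (1)² + (-1)² + (-1)² + (-1)² + (-1)² + (-1)² + (-1)² + (-1)² + (1)² + (1)² + (-1)² + (-1)² + (1)² = 1 + 1 + 1 + 1 + 1 + 1 + 1 + 1 + 1 + 1 + 1 + 1 + 1 + 1 + 1 + 1 = 16.
(H·H^T)[1][13] = Σ_j H[1][j]·H[13][j] = (-1)·(-1) + (1)·(1) + (-1)·(-1) + (-1)·(-1) + (-1)·(1) + (1)·(-1) + (-1)·(1) + (1)·(-1) + (1)·(-1) + (-1)·(1) + (1)·(-1) + (1)·(-1) + (-1)·(-1) + (-1)·(-1) + (1)·(1) + (1)·(1) = 1 + 1 + 1 + 1 + -1 + -1 + -1 + -1 + -1 + -1 + -1 + -1 + 1 + 1 + 1 + 1 = 0.
So rows 1 and 13 are orthogonal; the diagonal entry equals n = 16.

(8,8) entry = 16; (1,13) entry = 0.


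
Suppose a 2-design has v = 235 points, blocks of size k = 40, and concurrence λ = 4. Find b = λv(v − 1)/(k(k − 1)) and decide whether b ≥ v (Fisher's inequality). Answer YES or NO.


b = λv(v − 1)/(k(k − 1)) = 4·235·234/(40·39) = 219960/1560 = 141.
Compare with v = 235: b < v, so Fisher's inequality fails.

NO


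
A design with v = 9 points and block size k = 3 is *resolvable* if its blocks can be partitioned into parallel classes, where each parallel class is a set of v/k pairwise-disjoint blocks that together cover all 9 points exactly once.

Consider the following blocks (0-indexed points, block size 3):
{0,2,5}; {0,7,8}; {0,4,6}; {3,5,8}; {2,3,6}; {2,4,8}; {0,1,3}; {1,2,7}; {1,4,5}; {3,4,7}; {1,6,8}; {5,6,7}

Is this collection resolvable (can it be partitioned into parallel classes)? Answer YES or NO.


v = 9, block size k = 3, number of blocks = 12.
For resolvability, blocks must partition into parallel classes of size v/k = 3.
Total blocks must therefore be a multiple of 3: 12 = 3·4 + 0 ⇒ divisible ✓.
Greedy packing gives 4 candidate class(es). Each should be a full parallel class (size 3, covers all 9 points).
  Class 1 (3 blocks): {0,2,5}; {3,4,7}; {1,6,8}. Points covered: [0, 1, 2, 3, 4, 5, 6, 7, 8].
  Class 2 (3 blocks): {0,7,8}; {2,3,6}; {1,4,5}. Points covered: [0, 1, 2, 3, 4, 5, 6, 7, 8].
  Class 3 (3 blocks): {0,4,6}; {3,5,8}; {1,2,7}. Points covered: [0, 1, 2, 3, 4, 5, 6, 7, 8].
  Class 4 (3 blocks): {2,4,8}; {0,1,3}; {5,6,7}. Points covered: [0, 1, 2, 3, 4, 5, 6, 7, 8].
All classes full (size 3)? YES. All classes cover every point? YES.
Resolvable? YES.

YES


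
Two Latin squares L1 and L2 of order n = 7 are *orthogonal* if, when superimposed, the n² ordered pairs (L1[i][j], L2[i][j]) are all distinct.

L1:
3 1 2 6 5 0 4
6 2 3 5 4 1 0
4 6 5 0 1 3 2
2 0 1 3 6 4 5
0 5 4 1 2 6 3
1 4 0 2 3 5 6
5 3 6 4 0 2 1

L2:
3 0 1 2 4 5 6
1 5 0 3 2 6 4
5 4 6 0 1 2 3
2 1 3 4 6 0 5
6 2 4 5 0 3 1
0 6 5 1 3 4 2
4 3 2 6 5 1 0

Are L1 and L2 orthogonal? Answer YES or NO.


Form the n² = 49 superimposed pairs (L1[i][j], L2[i][j]), row by row (rows and columns indexed from 0):
row 0: (3,3) (1,0) (2,1) (6,2) (5,4) (0,5) (4,6)
row 1: (6,1) (2,5) (3,0) (5,3) (4,2) (1,6) (0,4)
row 2: (4,5) (6,4) (5,6) (0,0) (1,1) (3,2) (2,3)
row 3: (2,2) (0,1) (1,3) (3,4) (6,6) (4,0) (5,5)
row 4: (0,6) (5,2) (4,4) (1,5) (2,0) (6,3) (3,1)
row 5: (1,0) (4,6) (0,5) (2,1) (3,3) (5,4) (6,2)
row 6: (5,4) (3,3) (6,2) (4,6) (0,5) (2,1) (1,0)
Orthogonality requires all 49 pairs distinct.
But the pair (1,0) repeats: cell (0,1) has L1 = 1, L2 = 0, and cell (5,0) has L1 = 1, L2 = 0.
A repeated pair means some other pair never occurs (only 35 distinct pairs out of 49), so the squares are not orthogonal.
Conclusion: NO.

NO


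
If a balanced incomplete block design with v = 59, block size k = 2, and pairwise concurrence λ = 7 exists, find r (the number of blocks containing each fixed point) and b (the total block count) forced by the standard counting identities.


Any 2-(v, k, λ) BIBD satisfies two necessary conditions:
  (i)  Each point sits in r blocks, and counting incidences through any fixed point gives r(k − 1) = λ(v − 1), so r = λ(v − 1)/(k − 1).
  (ii) Total incidences bk = vr, so b = vr/k.
Step 1: r = λ(v − 1)/(k − 1) = 7·(59 − 1)/(2 − 1) = 7·58/1 = 406/1 = 406.
Step 2: b = vr/k = 59·406/2 = 23954/2 = 11977.
Check integrality: r = 406 ∈ Z ✓, b = 11977 ∈ Z ✓.
(These identities are necessary conditions: they determine r and b for any design with these parameters, but do not by themselves prove that one exists.)

r = 406, b = 11977.


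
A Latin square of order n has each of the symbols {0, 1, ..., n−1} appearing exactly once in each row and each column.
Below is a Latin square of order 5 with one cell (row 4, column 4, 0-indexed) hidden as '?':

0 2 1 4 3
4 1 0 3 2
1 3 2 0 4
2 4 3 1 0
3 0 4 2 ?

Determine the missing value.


Row 4 contains symbols [0, 2, 3, 4] — missing [1].
Column 4 contains symbols [0, 2, 3, 4] — missing [1].
The missing symbol must appear in both missing sets; intersection = [1].
Therefore the hidden value is 1.

Missing value = 1.


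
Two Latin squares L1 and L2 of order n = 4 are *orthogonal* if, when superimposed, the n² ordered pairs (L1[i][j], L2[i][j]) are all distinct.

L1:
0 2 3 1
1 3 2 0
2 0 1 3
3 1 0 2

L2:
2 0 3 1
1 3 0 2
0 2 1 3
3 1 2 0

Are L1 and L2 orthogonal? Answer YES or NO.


Form the n² = 16 superimposed pairs (L1[i][j], L2[i][j]), row by row (rows and columns indexed from 0):
row 0: (0,2) (2,0) (3,3) (1,1)
row 1: (1,1) (3,3) (2,0) (0,2)
row 2: (2,0) (0,2) (1,1) (3,3)
row 3: (3,3) (1,1) (0,2) (2,0)
Orthogonality requires all 16 pairs distinct.
But the pair (1,1) repeats: cell (0,3) has L1 = 1, L2 = 1, and cell (1,0) has L1 = 1, L2 = 1.
A repeated pair means some other pair never occurs (only 4 distinct pairs out of 16), so the squares are not orthogonal.
Conclusion: NO.

NO


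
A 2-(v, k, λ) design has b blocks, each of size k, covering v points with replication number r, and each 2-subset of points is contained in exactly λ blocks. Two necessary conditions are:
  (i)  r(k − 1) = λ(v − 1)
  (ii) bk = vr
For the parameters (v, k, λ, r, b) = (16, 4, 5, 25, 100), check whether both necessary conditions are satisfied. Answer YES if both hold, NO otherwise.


Condition (i): r(k − 1) = 25·3 = 75; λ(v − 1) = 5·15 = 75. Match? YES.
Condition (ii): bk = 100·4 = 400; vr = 16·25 = 400. Match? YES.
Both conditions hold? YES.

YES


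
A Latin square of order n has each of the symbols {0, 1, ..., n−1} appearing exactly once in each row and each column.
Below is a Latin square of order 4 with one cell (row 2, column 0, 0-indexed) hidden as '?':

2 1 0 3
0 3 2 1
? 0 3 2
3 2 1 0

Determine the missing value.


Row 2 contains symbols [0, 2, 3] — missing [1].
Column 0 contains symbols [0, 2, 3] — missing [1].
The missing symbol must appear in both missing sets; intersection = [1].
Therefore the hidden value is 1.

Missing value = 1.


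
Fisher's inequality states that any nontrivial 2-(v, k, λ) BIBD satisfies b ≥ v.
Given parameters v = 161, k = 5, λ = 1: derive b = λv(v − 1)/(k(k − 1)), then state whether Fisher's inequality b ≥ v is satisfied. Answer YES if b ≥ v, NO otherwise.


r = λ(v − 1)/(k − 1) = 1·160/4 = 40.
b = vr/k = 161·40/5 = 1288.
Fisher's inequality: b ≥ v ⇔ 1288 ≥ 161? YES.

YES


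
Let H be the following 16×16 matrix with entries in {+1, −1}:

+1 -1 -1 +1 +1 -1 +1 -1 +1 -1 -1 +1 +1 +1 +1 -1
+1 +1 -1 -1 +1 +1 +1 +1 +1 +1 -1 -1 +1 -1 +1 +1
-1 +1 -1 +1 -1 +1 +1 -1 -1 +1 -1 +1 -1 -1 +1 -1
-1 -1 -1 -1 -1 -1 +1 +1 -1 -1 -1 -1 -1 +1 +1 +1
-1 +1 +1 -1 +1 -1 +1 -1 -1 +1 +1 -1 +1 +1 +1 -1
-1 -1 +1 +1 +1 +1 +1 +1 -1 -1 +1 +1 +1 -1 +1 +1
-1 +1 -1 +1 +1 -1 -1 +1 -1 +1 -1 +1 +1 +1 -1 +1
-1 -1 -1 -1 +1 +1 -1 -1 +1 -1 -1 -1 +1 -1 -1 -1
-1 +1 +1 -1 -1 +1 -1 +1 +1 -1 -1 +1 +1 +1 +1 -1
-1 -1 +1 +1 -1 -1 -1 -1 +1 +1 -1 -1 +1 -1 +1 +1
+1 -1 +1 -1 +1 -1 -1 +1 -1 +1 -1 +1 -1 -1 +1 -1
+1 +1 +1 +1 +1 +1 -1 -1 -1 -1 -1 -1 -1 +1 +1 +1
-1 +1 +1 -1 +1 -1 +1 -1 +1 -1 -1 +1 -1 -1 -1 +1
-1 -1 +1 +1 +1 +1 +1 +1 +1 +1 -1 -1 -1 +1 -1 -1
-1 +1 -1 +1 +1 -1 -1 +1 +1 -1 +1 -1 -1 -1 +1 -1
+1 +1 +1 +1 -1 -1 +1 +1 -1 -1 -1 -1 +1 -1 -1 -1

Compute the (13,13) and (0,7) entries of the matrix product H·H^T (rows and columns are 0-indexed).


Row 0 of H: [1, -1, -1, 1, 1, -1, 1, -1, 1, -1, -1, 1, 1, 1, 1, -1].
Row 7 of H: [-1, -1, -1, -1, 1, 1, -1, -1, 1, -1, -1, -1, 1, -1, -1, -1].
Row 13 of H: [-1, -1, 1, 1, 1, 1, 1, 1, 1, 1, -1, -1, -1, 1, -1, -1].
(H·H^T)[13][13] = Σ_j H[13][j]·H[13][j] = (-1)² + (-1)² + (1)² + (1)² + (1)² + (1)² + (1)² + (1)² + (1)² + (1)² + (-1)² + (-1)² + (-1)² + (1)² + (-1)² + (-1)² = 1 + 1 + 1 + 1 + 1 + 1 + 1 + 1 + 1 + 1 + 1 + 1 + 1 + 1 + 1 + 1 = 16.
(H·H^T)[0][7] = Σ_j H[0][j]·H[7][j] = (1)·(-1) + (-1)·(-1) + (-1)·(-1) + (1)·(-1) + (1)·(1) + (-1)·(1) + (1)·(-1) + (-1)·(-1) + (1)·(1) + (-1)·(-1) + (-1)·(-1) + (1)·(-1) + (1)·(1) + (1)·(-1) + (1)·(-1) + (-1)·(-1) = -1 + 1 + 1 + -1 + 1 + -1 + -1 + 1 + 1 + 1 + 1 + -1 + 1 + -1 + -1 + 1 = 2.
Rows 0 and 7 are not orthogonal (dot product = 2 ≠ 0), so H is not a Hadamard matrix.

(13,13) entry = 16; (0,7) entry = 2.


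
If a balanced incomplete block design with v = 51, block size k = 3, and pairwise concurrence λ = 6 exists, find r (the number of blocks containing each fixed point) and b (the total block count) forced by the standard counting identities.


Any 2-(v, k, λ) BIBD satisfies two necessary conditions:
  (i)  Each point sits in r blocks, and counting incidences through any fixed point gives r(k − 1) = λ(v − 1), so r = λ(v − 1)/(k − 1).
  (ii) Total incidences bk = vr, so b = vr/k.
Step 1: r = λ(v − 1)/(k − 1) = 6·(51 − 1)/(3 − 1) = 6·50/2 = 300/2 = 150.
Step 2: b = vr/k = 51·150/3 = 7650/3 = 2550.
Check integrality: r = 150 ∈ Z ✓, b = 2550 ∈ Z ✓.
(These identities are necessary conditions: they determine r and b for any design with these parameters, but do not by themselves prove that one exists.)

r = 150, b = 2550.


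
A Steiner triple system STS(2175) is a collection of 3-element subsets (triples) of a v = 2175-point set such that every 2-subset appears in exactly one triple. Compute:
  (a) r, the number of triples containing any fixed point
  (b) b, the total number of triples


An STS(v) is a 2-(v, 3, 1) BIBD: block size k = 3, λ = 1.
Replication: r(k − 1) = λ(v − 1) ⇒ r·2 = 2175 − 1 = 2174 ⇒ r = 1087.
Block count: b = v(v − 1)/6 = 2175·2174/6 = 4728450/6 = 788075.
(Check via bk = vr: 788075·3 = 2364225 = 2175·1087 = 2364225 ✓.)

r = 1087, b = 788075.


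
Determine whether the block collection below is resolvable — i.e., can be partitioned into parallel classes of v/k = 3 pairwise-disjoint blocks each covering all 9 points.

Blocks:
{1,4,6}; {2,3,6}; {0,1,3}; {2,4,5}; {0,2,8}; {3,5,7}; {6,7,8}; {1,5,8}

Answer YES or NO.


v = 9, block size k = 3, number of blocks = 8.
For resolvability, blocks must partition into parallel classes of size v/k = 3.
Total blocks must therefore be a multiple of 3: 8 = 3·2 + 2 ⇒ not divisible ✗.
Resolvable? NO.

NO


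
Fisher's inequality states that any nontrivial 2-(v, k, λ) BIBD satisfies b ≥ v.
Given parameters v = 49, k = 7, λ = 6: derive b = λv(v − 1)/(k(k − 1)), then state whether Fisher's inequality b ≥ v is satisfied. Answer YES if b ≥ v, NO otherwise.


b = λv(v − 1)/(k(k − 1)) = 6·49·48/(7·6) = 14112/42 = 336.
Compare with v = 49: b ≥ v, so Fisher's inequality holds.

YES


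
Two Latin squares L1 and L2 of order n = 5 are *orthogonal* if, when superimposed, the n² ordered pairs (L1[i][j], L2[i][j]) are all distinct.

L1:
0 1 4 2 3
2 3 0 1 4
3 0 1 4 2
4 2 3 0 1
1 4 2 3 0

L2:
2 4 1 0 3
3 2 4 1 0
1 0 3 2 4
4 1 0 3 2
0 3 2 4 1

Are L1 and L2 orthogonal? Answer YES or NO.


Form the n² = 25 superimposed pairs (L1[i][j], L2[i][j]), row by row (rows and columns indexed from 0):
row 0: (0,2) (1,4) (4,1) (2,0) (3,3)
row 1: (2,3) (3,2) (0,4) (1,1) (4,0)
row 2: (3,1) (0,0) (1,3) (4,2) (2,4)
row 3: (4,4) (2,1) (3,0) (0,3) (1,2)
row 4: (1,0) (4,3) (2,2) (3,4) (0,1)
Orthogonality requires all 25 pairs distinct.
Check by first coordinate: for each symbol s of L1, list the L2 entries in the n cells where L1 = s; they must all differ.
  L1 = 0: L2 entries (in reading order) 2, 4, 0, 3, 1 — all 5 distinct ✓
  L1 = 1: L2 entries (in reading order) 4, 1, 3, 2, 0 — all 5 distinct ✓
  L1 = 2: L2 entries (in reading order) 0, 3, 4, 1, 2 — all 5 distinct ✓
  L1 = 3: L2 entries (in reading order) 3, 2, 1, 0, 4 — all 5 distinct ✓
  L1 = 4: L2 entries (in reading order) 1, 0, 2, 4, 3 — all 5 distinct ✓
Every symbol of L1 meets every symbol of L2 exactly once, so all 25 pairs are distinct (25 of 25).
Conclusion: YES.

YES


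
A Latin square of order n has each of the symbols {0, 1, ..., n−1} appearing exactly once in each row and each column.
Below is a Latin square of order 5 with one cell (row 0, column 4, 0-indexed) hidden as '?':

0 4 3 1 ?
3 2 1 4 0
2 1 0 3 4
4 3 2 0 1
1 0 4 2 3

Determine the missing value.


Row 0 contains symbols [0, 1, 3, 4] — missing [2].
Column 4 contains symbols [0, 1, 3, 4] — missing [2].
The missing symbol must appear in both missing sets; intersection = [2].
Therefore the hidden value is 2.

Missing value = 2.


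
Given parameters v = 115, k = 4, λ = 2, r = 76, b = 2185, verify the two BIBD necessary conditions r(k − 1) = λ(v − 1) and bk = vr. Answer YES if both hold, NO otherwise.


Condition (i): r(k − 1) = 76·3 = 228; λ(v − 1) = 2·114 = 228. Match? YES.
Condition (ii): bk = 2185·4 = 8740; vr = 115·76 = 8740. Match? YES.
Both conditions hold? YES.

YES


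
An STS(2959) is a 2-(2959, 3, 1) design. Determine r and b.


An STS(v) is a 2-(v, 3, 1) BIBD: block size k = 3, λ = 1.
Replication: r(k − 1) = λ(v − 1) ⇒ r·2 = 2959 − 1 = 2958 ⇒ r = 1479.
Block count: bk = vr ⇒ b·3 = 2959·1479 = 4376361 ⇒ b = 1458787.

r = 1479, b = 1458787.


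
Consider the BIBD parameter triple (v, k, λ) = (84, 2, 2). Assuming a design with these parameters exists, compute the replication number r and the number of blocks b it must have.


Any 2-(v, k, λ) BIBD satisfies two necessary conditions:
  (i)  Each point sits in r blocks, and counting incidences through any fixed point gives r(k − 1) = λ(v − 1), so r = λ(v − 1)/(k − 1).
  (ii) Total incidences bk = vr, so b = vr/k.
Step 1: r = λ(v − 1)/(k − 1) = 2·(84 − 1)/(2 − 1) = 2·83/1 = 166/1 = 166.
Step 2: b = vr/k = 84·166/2 = 13944/2 = 6972.
Check integrality: r = 166 ∈ Z ✓, b = 6972 ∈ Z ✓.
(These identities are necessary conditions: they determine r and b for any design with these parameters, but do not by themselves prove that one exists.)

r = 166, b = 6972.


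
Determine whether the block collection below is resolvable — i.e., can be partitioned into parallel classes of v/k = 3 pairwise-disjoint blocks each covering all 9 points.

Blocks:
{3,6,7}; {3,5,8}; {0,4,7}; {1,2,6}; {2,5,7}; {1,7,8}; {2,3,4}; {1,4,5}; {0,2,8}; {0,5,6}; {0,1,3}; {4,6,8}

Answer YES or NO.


v = 9, block size k = 3, number of blocks = 12.
For resolvability, blocks must partition into parallel classes of size v/k = 3.
Total blocks must therefore be a multiple of 3: 12 = 3·4 + 0 ⇒ divisible ✓.
Greedy packing gives 4 candidate class(es). Each should be a full parallel class (size 3, covers all 9 points).
  Class 1 (3 blocks): {3,6,7}; {1,4,5}; {0,2,8}. Points covered: [0, 1, 2, 3, 4, 5, 6, 7, 8].
  Class 2 (3 blocks): {3,5,8}; {0,4,7}; {1,2,6}. Points covered: [0, 1, 2, 3, 4, 5, 6, 7, 8].
  Class 3 (3 blocks): {2,5,7}; {0,1,3}; {4,6,8}. Points covered: [0, 1, 2, 3, 4, 5, 6, 7, 8].
  Class 4 (3 blocks): {1,7,8}; {2,3,4}; {0,5,6}. Points covered: [0, 1, 2, 3, 4, 5, 6, 7, 8].
All classes full (size 3)? YES. All classes cover every point? YES.
Resolvable? YES.

YES


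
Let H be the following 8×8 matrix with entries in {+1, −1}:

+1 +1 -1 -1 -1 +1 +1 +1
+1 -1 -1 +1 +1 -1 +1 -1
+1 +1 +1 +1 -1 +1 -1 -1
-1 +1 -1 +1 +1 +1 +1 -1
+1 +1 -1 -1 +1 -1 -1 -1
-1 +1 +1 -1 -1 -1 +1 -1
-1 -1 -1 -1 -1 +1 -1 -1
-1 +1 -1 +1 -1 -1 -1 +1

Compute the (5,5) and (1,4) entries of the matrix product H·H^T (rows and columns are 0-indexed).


Row 1 of H: [1, -1, -1, 1, 1, -1, 1, -1].
Row 4 of H: [1, 1, -1, -1, 1, -1, -1, -1].
Row 5 of H: [-1, 1, 1, -1, -1, -1, 1, -1].
(H·H^T)[5][5] = Σ_j H[5][j]·H[5][j] = (-1)² + (1)² + (1)² + (-1)² + (-1)² + (-1)² + (1)² + (-1)² = 1 + 1 + 1 + 1 + 1 + 1 + 1 + 1 = 8.
(H·H^T)[1][4] = Σ_j H[1][j]·H[4][j] = (1)·(1) + (-1)·(1) + (-1)·(-1) + (1)·(-1) + (1)·(1) + (-1)·(-1) + (1)·(-1) + (-1)·(-1) = 1 + -1 + 1 + -1 + 1 + 1 + -1 + 1 = 2.
Rows 1 and 4 are not orthogonal (dot product = 2 ≠ 0), so H is not a Hadamard matrix.

(5,5) entry = 8; (1,4) entry = 2.


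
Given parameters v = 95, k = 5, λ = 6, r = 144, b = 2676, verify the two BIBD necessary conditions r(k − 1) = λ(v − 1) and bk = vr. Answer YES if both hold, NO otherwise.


Condition (i): r(k − 1) = 144·4 = 576; λ(v − 1) = 6·94 = 564. Match? NO.
Condition (ii): bk = 2676·5 = 13380; vr = 95·144 = 13680. Match? NO.
Both conditions hold? NO.

NO


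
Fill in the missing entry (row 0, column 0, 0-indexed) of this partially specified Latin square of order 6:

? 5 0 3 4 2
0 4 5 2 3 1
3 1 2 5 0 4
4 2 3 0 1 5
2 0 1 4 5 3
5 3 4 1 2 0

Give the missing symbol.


Row 0 contains symbols [0, 2, 3, 4, 5] — missing [1].
Column 0 contains symbols [0, 2, 3, 4, 5] — missing [1].
The missing symbol must appear in both missing sets; intersection = [1].
Therefore the hidden value is 1.

Missing value = 1.


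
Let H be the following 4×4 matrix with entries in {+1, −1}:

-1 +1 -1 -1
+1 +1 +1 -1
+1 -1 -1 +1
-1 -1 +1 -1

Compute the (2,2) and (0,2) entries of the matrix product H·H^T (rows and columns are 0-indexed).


Row 0 of H: [-1, 1, -1, -1].
Row 2 of H: [1, -1, -1, 1].
(H·H^T)[2][2] = Σ_j H[2][j]·H[2][j] = (1)² + (-1)² + (-1)² + (1)² = 1 + 1 + 1 + 1 = 4.
(H·H^T)[0][2] = Σ_j H[0][j]·H[2][j] = (-1)·(1) + (1)·(-1) + (-1)·(-1) + (-1)·(1) = -1 + -1 + 1 + -1 = -2.
Rows 0 and 2 are not orthogonal (dot product = -2 ≠ 0), so H is not a Hadamard matrix.

(2,2) entry = 4; (0,2) entry = -2.


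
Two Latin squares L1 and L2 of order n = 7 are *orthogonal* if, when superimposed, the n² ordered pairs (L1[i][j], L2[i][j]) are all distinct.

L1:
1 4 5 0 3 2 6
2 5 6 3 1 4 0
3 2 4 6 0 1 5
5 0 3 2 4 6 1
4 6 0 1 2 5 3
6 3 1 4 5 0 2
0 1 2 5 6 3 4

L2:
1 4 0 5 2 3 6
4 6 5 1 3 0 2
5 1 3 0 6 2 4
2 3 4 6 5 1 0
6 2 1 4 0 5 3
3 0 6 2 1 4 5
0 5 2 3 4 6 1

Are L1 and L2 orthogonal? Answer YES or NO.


Form the n² = 49 superimposed pairs (L1[i][j], L2[i][j]), row by row (rows and columns indexed from 0):
row 0: (1,1) (4,4) (5,0) (0,5) (3,2) (2,3) (6,6)
row 1: (2,4) (5,6) (6,5) (3,1) (1,3) (4,0) (0,2)
row 2: (3,5) (2,1) (4,3) (6,0) (0,6) (1,2) (5,4)
row 3: (5,2) (0,3) (3,4) (2,6) (4,5) (6,1) (1,0)
row 4: (4,6) (6,2) (0,1) (1,4) (2,0) (5,5) (3,3)
row 5: (6,3) (3,0) (1,6) (4,2) (5,1) (0,4) (2,5)
row 6: (0,0) (1,5) (2,2) (5,3) (6,4) (3,6) (4,1)
Orthogonality requires all 49 pairs distinct.
Check by first coordinate: for each symbol s of L1, list the L2 entries in the n cells where L1 = s; they must all differ.
  L1 = 0: L2 entries (in reading order) 5, 2, 6, 3, 1, 4, 0 — all 7 distinct ✓
  L1 = 1: L2 entries (in reading order) 1, 3, 2, 0, 4, 6, 5 — all 7 distinct ✓
  L1 = 2: L2 entries (in reading order) 3, 4, 1, 6, 0, 5, 2 — all 7 distinct ✓
  L1 = 3: L2 entries (in reading order) 2, 1, 5, 4, 3, 0, 6 — all 7 distinct ✓
  L1 = 4: L2 entries (in reading order) 4, 0, 3, 5, 6, 2, 1 — all 7 distinct ✓
  L1 = 5: L2 entries (in reading order) 0, 6, 4, 2, 5, 1, 3 — all 7 distinct ✓
  L1 = 6: L2 entries (in reading order) 6, 5, 0, 1, 2, 3, 4 — all 7 distinct ✓
Every symbol of L1 meets every symbol of L2 exactly once, so all 49 pairs are distinct (49 of 49).
Conclusion: YES.

YES


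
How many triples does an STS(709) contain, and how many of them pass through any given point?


An STS(v) is a 2-(v, 3, 1) BIBD: block size k = 3, λ = 1.
Replication: r(k − 1) = λ(v − 1) ⇒ r·2 = 709 − 1 = 708 ⇒ r = 354.
Block count: b = v(v − 1)/6 = 709·708/6 = 501972/6 = 83662.
(Check via bk = vr: 83662·3 = 250986 = 709·354 = 250986 ✓.)

r = 354, b = 83662.


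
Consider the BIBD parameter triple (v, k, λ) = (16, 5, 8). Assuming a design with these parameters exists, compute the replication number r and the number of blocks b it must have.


Any 2-(v, k, λ) BIBD satisfies two necessary conditions:
  (i)  Each point sits in r blocks, and counting incidences through any fixed point gives r(k − 1) = λ(v − 1), so r = λ(v − 1)/(k − 1).
  (ii) Total incidences bk = vr, so b = vr/k.
Step 1: r = λ(v − 1)/(k − 1) = 8·(16 − 1)/(5 − 1) = 8·15/4 = 120/4 = 30.
Step 2: b = vr/k = 16·30/5 = 480/5 = 96.
Check integrality: r = 30 ∈ Z ✓, b = 96 ∈ Z ✓.
(These identities are necessary conditions: they determine r and b for any design with these parameters, but do not by themselves prove that one exists.)

r = 30, b = 96.


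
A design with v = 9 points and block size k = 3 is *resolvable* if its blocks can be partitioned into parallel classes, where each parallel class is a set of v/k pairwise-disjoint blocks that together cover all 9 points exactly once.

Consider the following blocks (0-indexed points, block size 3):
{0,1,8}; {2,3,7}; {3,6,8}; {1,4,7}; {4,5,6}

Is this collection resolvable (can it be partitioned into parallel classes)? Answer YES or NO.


v = 9, block size k = 3, number of blocks = 5.
For resolvability, blocks must partition into parallel classes of size v/k = 3.
Total blocks must therefore be a multiple of 3: 5 = 3·1 + 2 ⇒ not divisible ✗.
Resolvable? NO.

NO
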